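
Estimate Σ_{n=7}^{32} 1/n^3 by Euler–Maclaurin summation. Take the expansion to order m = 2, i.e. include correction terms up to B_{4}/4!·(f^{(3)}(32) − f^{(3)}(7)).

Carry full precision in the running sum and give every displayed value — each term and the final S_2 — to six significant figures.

S_2 ≈ 0.0112920

∫_7^32 1/x^3 dx evaluates to 0.00971580.
Endpoint term: (f(7) + f(32))/2 = (0.00291545 + 3.05176e-05)/2 = 0.00147298.
So far: 0.0111888.
k=1: B_{2}/(2)! × [f^{(1)}(32) − f^{(1)}(7)] = 1/12 × (-2.86102e-06 − (-0.00124948)) = 0.000103885.
After k=1: 0.0112927.
k=2: B_{4}/(4)! × [f^{(3)}(32) − f^{(3)}(7)] = −1/720 × (-5.58794e-08 − (-0.000509992)) = -7.08244e-07.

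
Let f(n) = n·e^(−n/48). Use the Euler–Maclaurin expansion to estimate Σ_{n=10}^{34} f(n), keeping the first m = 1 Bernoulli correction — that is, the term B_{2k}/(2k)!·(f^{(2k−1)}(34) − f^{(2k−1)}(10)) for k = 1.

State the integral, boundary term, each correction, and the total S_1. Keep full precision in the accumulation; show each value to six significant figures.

S_1 ≈ 334.481

The integral term ∫_10^34 x·e^(−x/48) dx = 322.091.
½[f(10) + f(34)] = ½[8.11936 + 16.7438] = 12.4316.
Running total after boundary: 334.523.
Correction k=1: B_{2}/2! · (f^{(1)}(34) − f^{(1)}(10)) = 1/12 · (0.143635 − 0.642783) = -0.0415956.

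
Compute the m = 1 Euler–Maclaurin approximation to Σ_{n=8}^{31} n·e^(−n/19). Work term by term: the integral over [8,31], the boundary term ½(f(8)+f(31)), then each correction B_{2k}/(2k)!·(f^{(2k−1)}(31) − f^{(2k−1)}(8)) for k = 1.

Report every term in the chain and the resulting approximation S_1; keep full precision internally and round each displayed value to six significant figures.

∫_8^31 x·e^(−x/19) dx evaluates to 150.871.
Endpoint term: (f(8) + f(31))/2 = (5.25084 + 6.06423)/2 = 5.65754.
Integral + boundary = 156.529.
k=1: B_{2}/(2)! × [f^{(1)}(31) − f^{(1)}(8)] = 1/12 × (-0.123550 − 0.379995) = -0.0419621.

S_1 ≈ 156.487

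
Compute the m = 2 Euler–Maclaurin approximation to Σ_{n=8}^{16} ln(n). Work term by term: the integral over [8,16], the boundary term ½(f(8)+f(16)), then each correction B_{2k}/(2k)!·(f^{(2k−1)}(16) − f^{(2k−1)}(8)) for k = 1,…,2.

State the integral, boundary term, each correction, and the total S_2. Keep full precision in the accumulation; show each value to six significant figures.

The integral term ∫_8^16 ln(x) dx = 19.7259.
Endpoint term: (f(8) + f(16))/2 = (2.07944 + 2.77259)/2 = 2.42602.
Running total after boundary: 22.1519.
Order-1 term: 1/12 · (0.0625000 − 0.125000) = -0.00520833.
Partial sum through k=1: 22.1467.
Order-2 term: −1/720 · (0.000488281 − 0.00390625) = 4.74718e-06.

S_2 ≈ 22.1467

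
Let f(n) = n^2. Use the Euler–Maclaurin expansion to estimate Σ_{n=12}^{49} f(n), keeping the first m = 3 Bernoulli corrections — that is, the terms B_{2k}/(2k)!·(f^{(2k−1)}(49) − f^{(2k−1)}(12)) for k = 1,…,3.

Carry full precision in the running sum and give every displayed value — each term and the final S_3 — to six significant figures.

S_3 ≈ 39919.0

Integral: ∫_12^49 x^2 dx = 38640.3.
½[f(12) + f(49)] = ½[144.000 + 2401.00] = 1272.50.
So far: 39912.8.
Correction k=1: B_{2}/2! · (f^{(1)}(49) − f^{(1)}(12)) = 1/12 · (98.0000 − 24.0000) = 6.16667.
Partial sum through k=1: 39919.0.
Correction k=2: B_{4}/4! · (f^{(3)}(49) − f^{(3)}(12)) = −1/720 · (0.00000 − 0.00000) = 0.00000.
Partial sum through k=2: 39919.0.
Correction k=3: B_{6}/6! · (f^{(5)}(49) − f^{(5)}(12)) = 1/30240 · (0.00000 − 0.00000) = 0.00000.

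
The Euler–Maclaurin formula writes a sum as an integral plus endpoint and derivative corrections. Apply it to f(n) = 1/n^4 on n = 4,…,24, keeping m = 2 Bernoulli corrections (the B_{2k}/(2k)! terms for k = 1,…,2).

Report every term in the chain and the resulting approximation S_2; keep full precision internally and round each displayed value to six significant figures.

S_2 ≈ 0.00745416

∫_4^24 1/x^4 dx evaluates to 0.00518422.
Endpoint term: (f(4) + f(24))/2 = (0.00390625 + 3.01408e-06)/2 = 0.00195463.
Running total after boundary: 0.00713885.
Correction k=1: B_{2}/2! · (f^{(1)}(24) − f^{(1)}(4)) = 1/12 · (-5.02347e-07 − (-0.00390625)) = 0.000325479.
Running total after k=1: 0.00746433.
Correction k=2: B_{4}/4! · (f^{(3)}(24) − f^{(3)}(4)) = −1/720 · (-2.61639e-08 − (-0.00732422)) = -1.01725e-05.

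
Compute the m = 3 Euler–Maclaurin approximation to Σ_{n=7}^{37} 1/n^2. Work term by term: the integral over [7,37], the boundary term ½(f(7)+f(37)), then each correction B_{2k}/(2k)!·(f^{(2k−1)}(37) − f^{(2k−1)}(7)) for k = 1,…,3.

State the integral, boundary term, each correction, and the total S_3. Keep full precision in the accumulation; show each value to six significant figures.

Integral: ∫_7^37 1/x^2 dx = 0.115830.
½[f(7) + f(37)] = ½[0.0204082 + 0.000730460] = 0.0105693.
Running total after boundary: 0.126399.
Order-1 term: 1/12 · (-3.94843e-05 − (-0.00583090)) = 0.000482618.
Partial sum through k=1: 0.126882.
Order-2 term: −1/720 · (-3.46101e-07 − (-0.00142798)) = -1.98282e-06.
Partial sum through k=2: 0.126880.
Order-3 term: 1/30240 · (-7.58439e-09 − (-0.000874271)) = 2.89108e-08.

S_3 ≈ 0.126880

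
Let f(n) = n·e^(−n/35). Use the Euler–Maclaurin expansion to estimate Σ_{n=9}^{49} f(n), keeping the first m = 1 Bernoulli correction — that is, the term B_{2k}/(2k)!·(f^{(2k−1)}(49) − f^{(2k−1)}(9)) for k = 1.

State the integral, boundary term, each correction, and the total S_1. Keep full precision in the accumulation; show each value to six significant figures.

S_1 ≈ 475.287

The integral term ∫_9^49 x·e^(−x/35) dx = 465.822.
Endpoint term: (f(9) + f(49))/2 = (6.95932 + 12.0833)/2 = 9.52129.
So far: 475.343.
Order-1 term: 1/12 · (-0.0986388 − 0.574420) = -0.0560882.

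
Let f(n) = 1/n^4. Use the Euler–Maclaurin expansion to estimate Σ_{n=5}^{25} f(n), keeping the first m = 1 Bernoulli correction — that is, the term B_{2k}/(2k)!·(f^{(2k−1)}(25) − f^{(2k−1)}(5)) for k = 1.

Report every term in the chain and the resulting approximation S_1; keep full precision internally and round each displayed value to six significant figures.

S_1 ≈ 0.00355325

∫_5^25 1/x^4 dx evaluates to 0.00264533.
Endpoint term: (f(5) + f(25))/2 = (0.00160000 + 2.56000e-06)/2 = 0.000801280.
Running total after boundary: 0.00344661.
k=1: B_{2}/(2)! × [f^{(1)}(25) − f^{(1)}(5)] = 1/12 × (-4.09600e-07 − (-0.00128000)) = 0.000106633.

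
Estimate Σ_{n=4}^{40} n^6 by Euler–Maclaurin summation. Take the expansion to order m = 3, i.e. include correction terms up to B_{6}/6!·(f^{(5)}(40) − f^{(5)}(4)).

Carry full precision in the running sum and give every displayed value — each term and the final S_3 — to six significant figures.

S_3 ≈ 2.55049e+10

Integral: ∫_4^40 x^6 dx = 2.34057e+10.
Boundary: ½(f(4) + f(40)) = ½(4096.00 + 4.09600e+09) = 2.04800e+09.
Running total after boundary: 2.54537e+10.
Order-1 term: 1/12 · (6.14400e+08 − 6144.00) = 5.11995e+07.
After k=1: 2.55049e+10.
Order-2 term: −1/720 · (7.68000e+06 − 7680.00) = -10656.0.
After k=2: 2.55049e+10.
Order-3 term: 1/30240 · (28800.0 − 2880.00) = 0.857143.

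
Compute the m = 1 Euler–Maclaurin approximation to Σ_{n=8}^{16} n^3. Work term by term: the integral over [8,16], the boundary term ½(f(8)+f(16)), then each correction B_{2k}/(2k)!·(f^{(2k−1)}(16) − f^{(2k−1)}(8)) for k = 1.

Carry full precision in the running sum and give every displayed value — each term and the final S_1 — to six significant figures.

S_1 ≈ 17712.0

Integral: ∫_8^16 x^3 dx = 15360.0.
½[f(8) + f(16)] = ½[512.000 + 4096.00] = 2304.00.
Running total after boundary: 17664.0.
k=1: B_{2}/(2)! × [f^{(1)}(16) − f^{(1)}(8)] = 1/12 × (768.000 − 192.000) = 48.0000.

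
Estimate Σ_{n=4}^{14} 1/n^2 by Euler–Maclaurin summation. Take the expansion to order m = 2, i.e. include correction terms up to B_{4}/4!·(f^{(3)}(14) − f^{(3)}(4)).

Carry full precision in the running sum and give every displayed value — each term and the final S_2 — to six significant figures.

S_2 ≈ 0.214883

∫_4^14 1/x^2 dx evaluates to 0.178571.
Boundary: ½(f(4) + f(14)) = ½(0.0625000 + 0.00510204) = 0.0338010.
Running total after boundary: 0.212372.
Order-1 term: 1/12 · (-0.000728863 − (-0.0312500)) = 0.00254343.
After k=1: 0.214916.
Order-2 term: −1/720 · (-4.46243e-05 − (-0.0234375)) = -3.24901e-05.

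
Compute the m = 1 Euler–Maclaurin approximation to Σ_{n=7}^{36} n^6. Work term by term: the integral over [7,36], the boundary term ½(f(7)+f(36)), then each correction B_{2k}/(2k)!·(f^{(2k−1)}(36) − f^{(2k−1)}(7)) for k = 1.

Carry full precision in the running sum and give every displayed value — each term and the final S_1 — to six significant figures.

S_1 ≈ 1.23134e+10

Integral: ∫_7^36 x^6 dx = 1.11948e+10.
½[f(7) + f(36)] = ½[117649 + 2.17678e+09] = 1.08845e+09.
Integral + boundary = 1.22832e+10.
k=1: B_{2}/(2)! × [f^{(1)}(36) − f^{(1)}(7)] = 1/12 × (3.62797e+08 − 100842) = 3.02247e+07.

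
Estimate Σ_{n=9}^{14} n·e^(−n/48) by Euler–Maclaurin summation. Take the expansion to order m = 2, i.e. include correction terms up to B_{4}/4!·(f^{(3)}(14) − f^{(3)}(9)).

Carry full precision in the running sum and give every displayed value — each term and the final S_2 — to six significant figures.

Integral: ∫_9^14 x·e^(−x/48) dx = 45.0996.
Endpoint term: (f(9) + f(14))/2 = (7.46126 + 10.4582)/2 = 8.95975.
Running total after boundary: 54.0593.
k=1: B_{2}/(2)! × [f^{(1)}(14) − f^{(1)}(9)] = 1/12 × (0.529137 − 0.673586) = -0.0120374.
Running total after k=1: 54.0473.
k=2: B_{4}/(4)! × [f^{(3)}(14) − f^{(3)}(9)] = −1/720 × (0.000878113 − 0.00101200) = 1.85952e-07.

S_2 ≈ 54.0473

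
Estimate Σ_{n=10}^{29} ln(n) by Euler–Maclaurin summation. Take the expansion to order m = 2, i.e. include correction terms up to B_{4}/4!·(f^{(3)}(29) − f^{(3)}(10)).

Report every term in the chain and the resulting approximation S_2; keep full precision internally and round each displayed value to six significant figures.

∫_10^29 ln(x) dx evaluates to 55.6257.
Boundary: ½(f(10) + f(29)) = ½(2.30259 + 3.36730) = 2.83494.
Running total after boundary: 58.4607.
k=1: B_{2}/(2)! × [f^{(1)}(29) − f^{(1)}(10)] = 1/12 × (0.0344828 − 0.100000) = -0.00545977.
Partial sum through k=1: 58.4552.
k=2: B_{4}/(4)! × [f^{(3)}(29) − f^{(3)}(10)] = −1/720 × (8.20042e-05 − 0.00200000) = 2.66388e-06.

S_2 ≈ 58.4552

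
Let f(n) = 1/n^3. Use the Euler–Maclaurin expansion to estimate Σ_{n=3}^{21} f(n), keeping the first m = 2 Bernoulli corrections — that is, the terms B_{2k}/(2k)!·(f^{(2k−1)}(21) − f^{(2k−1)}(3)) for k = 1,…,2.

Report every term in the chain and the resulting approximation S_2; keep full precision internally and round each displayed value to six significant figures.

∫_3^21 1/x^3 dx evaluates to 0.0544218.
½[f(3) + f(21)] = ½[0.0370370 + 0.000107980] = 0.0185725.
Running total after boundary: 0.0729943.
Correction k=1: B_{2}/2! · (f^{(1)}(21) − f^{(1)}(3)) = 1/12 · (-1.54257e-05 − (-0.0370370)) = 0.00308513.
Running total after k=1: 0.0760794.
Correction k=2: B_{4}/4! · (f^{(3)}(21) − f^{(3)}(3)) = −1/720 · (-6.99577e-07 − (-0.0823045)) = -0.000114311.

S_2 ≈ 0.0759651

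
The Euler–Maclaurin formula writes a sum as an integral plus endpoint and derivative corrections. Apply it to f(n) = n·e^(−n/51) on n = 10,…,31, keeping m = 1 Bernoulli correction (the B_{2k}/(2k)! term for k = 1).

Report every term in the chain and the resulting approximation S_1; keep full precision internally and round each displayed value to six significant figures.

S_1 ≈ 292.392

The integral term ∫_10^31 x·e^(−x/51) dx = 279.880.
Endpoint term: (f(10) + f(31))/2 = (8.21948 + 16.8802)/2 = 12.5499.
Running total after boundary: 292.430.
Correction k=1: B_{2}/2! · (f^{(1)}(31) − f^{(1)}(10)) = 1/12 · (0.213539 − 0.660782) = -0.0372702.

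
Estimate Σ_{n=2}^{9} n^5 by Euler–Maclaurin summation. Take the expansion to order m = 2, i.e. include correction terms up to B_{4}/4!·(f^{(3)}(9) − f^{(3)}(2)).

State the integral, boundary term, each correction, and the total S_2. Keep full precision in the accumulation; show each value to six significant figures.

S_2 ≈ 120824

Integral: ∫_2^9 x^5 dx = 88562.8.
Boundary: ½(f(2) + f(9)) = ½(32.0000 + 59049.0) = 29540.5.
Integral + boundary = 118103.
Correction k=1: B_{2}/2! · (f^{(1)}(9) − f^{(1)}(2)) = 1/12 · (32805.0 − 80.0000) = 2727.08.
Running total after k=1: 120830.
Correction k=2: B_{4}/4! · (f^{(3)}(9) − f^{(3)}(2)) = −1/720 · (4860.00 − 240.000) = -6.41667.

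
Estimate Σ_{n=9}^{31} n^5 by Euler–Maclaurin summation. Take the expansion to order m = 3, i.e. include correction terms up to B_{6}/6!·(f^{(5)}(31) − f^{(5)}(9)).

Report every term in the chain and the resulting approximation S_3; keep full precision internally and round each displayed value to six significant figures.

∫_9^31 x^5 dx evaluates to 1.47829e+08.
½[f(9) + f(31)] = ½[59049.0 + 2.86292e+07] = 1.43441e+07.
So far: 1.62173e+08.
Correction k=1: B_{2}/2! · (f^{(1)}(31) − f^{(1)}(9)) = 1/12 · (4.61760e+06 − 32805.0) = 382067.
Running total after k=1: 1.62555e+08.
Correction k=2: B_{4}/4! · (f^{(3)}(31) − f^{(3)}(9)) = −1/720 · (57660.0 − 4860.00) = -73.3333.
Running total after k=2: 1.62555e+08.
Correction k=3: B_{6}/6! · (f^{(5)}(31) − f^{(5)}(9)) = 1/30240 · (120.000 − 120.000) = 0.00000.

S_3 ≈ 1.62555e+08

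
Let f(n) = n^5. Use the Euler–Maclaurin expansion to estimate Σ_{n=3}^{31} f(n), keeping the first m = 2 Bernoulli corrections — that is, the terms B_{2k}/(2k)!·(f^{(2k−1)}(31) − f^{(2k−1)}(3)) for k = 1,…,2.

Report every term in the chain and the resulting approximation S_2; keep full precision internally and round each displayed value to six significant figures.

The integral term ∫_3^31 x^5 dx = 1.47917e+08.
Endpoint term: (f(3) + f(31))/2 = (243.000 + 2.86292e+07)/2 = 1.43147e+07.
Running total after boundary: 1.62232e+08.
Correction k=1: B_{2}/2! · (f^{(1)}(31) − f^{(1)}(3)) = 1/12 · (4.61760e+06 − 405.000) = 384767.
Running total after k=1: 1.62617e+08.
Correction k=2: B_{4}/4! · (f^{(3)}(31) − f^{(3)}(3)) = −1/720 · (57660.0 − 540.000) = -79.3333.

S_2 ≈ 1.62617e+08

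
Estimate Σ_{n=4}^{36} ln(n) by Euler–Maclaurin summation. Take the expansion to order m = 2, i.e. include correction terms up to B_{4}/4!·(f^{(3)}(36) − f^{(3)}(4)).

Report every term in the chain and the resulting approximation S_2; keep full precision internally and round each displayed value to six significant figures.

S_2 ≈ 93.9279

∫_4^36 ln(x) dx evaluates to 91.4615.
Boundary: ½(f(4) + f(36)) = ½(1.38629 + 3.58352) = 2.48491.
Running total after boundary: 93.9464.
Correction k=1: B_{2}/2! · (f^{(1)}(36) − f^{(1)}(4)) = 1/12 · (0.0277778 − 0.250000) = -0.0185185.
After k=1: 93.9279.
Correction k=2: B_{4}/4! · (f^{(3)}(36) − f^{(3)}(4)) = −1/720 · (4.28669e-05 − 0.0312500) = 4.33432e-05.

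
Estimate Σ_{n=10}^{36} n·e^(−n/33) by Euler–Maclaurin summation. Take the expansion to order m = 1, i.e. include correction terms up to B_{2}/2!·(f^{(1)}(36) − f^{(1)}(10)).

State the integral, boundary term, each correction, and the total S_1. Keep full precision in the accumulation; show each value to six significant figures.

S_1 ≈ 292.865

∫_10^36 x·e^(−x/33) dx evaluates to 283.171.
½[f(10) + f(36)] = ½[7.38577 + 12.0928] = 9.73928.
So far: 292.910.
Correction k=1: B_{2}/2! · (f^{(1)}(36) − f^{(1)}(10)) = 1/12 · (-0.0305374 − 0.514766) = -0.0454419.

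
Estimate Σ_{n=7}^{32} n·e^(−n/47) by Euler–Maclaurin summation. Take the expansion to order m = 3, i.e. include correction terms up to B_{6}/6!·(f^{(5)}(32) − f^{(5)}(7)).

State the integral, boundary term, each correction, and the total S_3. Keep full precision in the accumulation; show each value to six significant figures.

The integral term ∫_7^32 x·e^(−x/47) dx = 307.333.
Endpoint term: (f(7) + f(32))/2 = (6.03137 + 16.1980)/2 = 11.1147.
Integral + boundary = 318.448.
Order-1 term: 1/12 · (0.161549 − 0.733297) = -0.0476457.
Running total after k=1: 318.400.
Order-2 term: −1/720 · (0.000531426 − 0.00111206) = 8.06439e-07.
Running total after k=2: 318.400.
Order-3 term: 1/30240 · (4.48040e-07 − 8.56571e-07) = -1.35096e-11.

S_3 ≈ 318.400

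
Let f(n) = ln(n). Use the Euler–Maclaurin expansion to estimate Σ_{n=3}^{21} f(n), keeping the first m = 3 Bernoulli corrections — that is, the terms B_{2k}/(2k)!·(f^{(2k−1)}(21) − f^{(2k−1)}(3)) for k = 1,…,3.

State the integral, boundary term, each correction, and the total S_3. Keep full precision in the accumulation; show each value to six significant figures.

S_3 ≈ 44.6870

The integral term ∫_3^21 ln(x) dx = 42.6391.
Boundary: ½(f(3) + f(21)) = ½(1.09861 + 3.04452) = 2.07157.
Integral + boundary = 44.7107.
k=1: B_{2}/(2)! × [f^{(1)}(21) − f^{(1)}(3)] = 1/12 × (0.0476190 − 0.333333) = -0.0238095.
Partial sum through k=1: 44.6869.
k=2: B_{4}/(4)! × [f^{(3)}(21) − f^{(3)}(3)] = −1/720 × (0.000215959 − 0.0740741) = 0.000102581.
Partial sum through k=2: 44.6870.
k=3: B_{6}/(6)! × [f^{(5)}(21) − f^{(5)}(3)] = 1/30240 × (5.87645e-06 − 0.0987654) = -3.26586e-06.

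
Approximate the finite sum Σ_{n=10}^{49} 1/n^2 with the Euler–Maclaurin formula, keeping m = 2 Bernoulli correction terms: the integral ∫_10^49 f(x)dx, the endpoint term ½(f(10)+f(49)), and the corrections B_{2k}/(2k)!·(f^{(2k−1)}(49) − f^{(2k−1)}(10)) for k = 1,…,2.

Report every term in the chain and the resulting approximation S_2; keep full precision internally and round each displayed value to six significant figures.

Integral: ∫_10^49 1/x^2 dx = 0.0795918.
Endpoint term: (f(10) + f(49))/2 = (0.0100000 + 0.000416493)/2 = 0.00520825.
Integral + boundary = 0.0848001.
k=1: B_{2}/(2)! × [f^{(1)}(49) − f^{(1)}(10)] = 1/12 × (-1.69997e-05 − (-0.00200000)) = 0.000165250.
Running total after k=1: 0.0849653.
k=2: B_{4}/(4)! × [f^{(3)}(49) − f^{(3)}(10)] = −1/720 × (-8.49632e-08 − (-0.000240000)) = -3.33215e-07.

S_2 ≈ 0.0849650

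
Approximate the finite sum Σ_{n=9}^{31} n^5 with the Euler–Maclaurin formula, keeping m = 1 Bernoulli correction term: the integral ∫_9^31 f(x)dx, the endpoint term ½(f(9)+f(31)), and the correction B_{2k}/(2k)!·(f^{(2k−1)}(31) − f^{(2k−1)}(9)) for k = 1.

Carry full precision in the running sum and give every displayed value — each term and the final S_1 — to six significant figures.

S_1 ≈ 1.62555e+08

Integral: ∫_9^31 x^5 dx = 1.47829e+08.
½[f(9) + f(31)] = ½[59049.0 + 2.86292e+07] = 1.43441e+07.
Running total after boundary: 1.62173e+08.
Correction k=1: B_{2}/2! · (f^{(1)}(31) − f^{(1)}(9)) = 1/12 · (4.61760e+06 − 32805.0) = 382067.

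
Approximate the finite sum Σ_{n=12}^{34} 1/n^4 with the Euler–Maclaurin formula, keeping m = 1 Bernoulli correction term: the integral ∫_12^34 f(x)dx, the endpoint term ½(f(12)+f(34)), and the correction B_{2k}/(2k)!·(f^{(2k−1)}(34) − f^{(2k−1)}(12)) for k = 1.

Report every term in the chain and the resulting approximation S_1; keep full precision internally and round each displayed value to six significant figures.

∫_12^34 1/x^4 dx evaluates to 0.000184420.
Boundary: ½(f(12) + f(34)) = ½(4.82253e-05 + 7.48315e-07) = 2.44868e-05.
So far: 0.000208907.
Order-1 term: 1/12 · (-8.80370e-08 − (-1.60751e-05)) = 1.33226e-06.

S_1 ≈ 0.000210239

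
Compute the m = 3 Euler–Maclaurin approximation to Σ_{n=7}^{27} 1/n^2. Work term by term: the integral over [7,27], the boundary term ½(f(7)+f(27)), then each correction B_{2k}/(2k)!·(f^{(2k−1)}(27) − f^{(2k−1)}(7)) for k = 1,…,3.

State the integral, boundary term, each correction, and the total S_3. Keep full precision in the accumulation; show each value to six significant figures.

Integral: ∫_7^27 1/x^2 dx = 0.105820.
Boundary: ½(f(7) + f(27)) = ½(0.0204082 + 0.00137174) = 0.0108900.
So far: 0.116710.
Correction k=1: B_{2}/2! · (f^{(1)}(27) − f^{(1)}(7)) = 1/12 · (-0.000101611 − (-0.00583090)) = 0.000477441.
Partial sum through k=1: 0.117187.
Correction k=2: B_{4}/4! · (f^{(3)}(27) − f^{(3)}(7)) = −1/720 · (-1.67260e-06 − (-0.00142798)) = -1.98098e-06.
Partial sum through k=2: 0.117186.
Correction k=3: B_{6}/6! · (f^{(5)}(27) − f^{(5)}(7)) = 1/30240 · (-6.88313e-08 − (-0.000874271)) = 2.89088e-08.

S_3 ≈ 0.117186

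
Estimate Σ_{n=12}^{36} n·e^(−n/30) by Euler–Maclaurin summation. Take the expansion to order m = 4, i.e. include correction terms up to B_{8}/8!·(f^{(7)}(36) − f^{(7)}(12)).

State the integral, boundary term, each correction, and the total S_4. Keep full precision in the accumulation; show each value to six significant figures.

Integral: ∫_12^36 x·e^(−x/30) dx = 248.239.
Boundary: ½(f(12) + f(36)) = ½(8.04384 + 10.8430) = 9.44342.
So far: 257.682.
Correction k=1: B_{2}/2! · (f^{(1)}(36) − f^{(1)}(12)) = 1/12 · (-0.0602388 − 0.402192) = -0.0385359.
Partial sum through k=1: 257.644.
Correction k=2: B_{4}/4! · (f^{(3)}(36) − f^{(3)}(12)) = −1/720 · (0.000602388 − 0.00193648) = 1.85291e-06.
Partial sum through k=2: 257.644.
Correction k=3: B_{6}/6! · (f^{(5)}(36) − f^{(5)}(12)) = 1/30240 · (1.41301e-06 − 3.80676e-06) = -7.91583e-11.
Partial sum through k=3: 257.644.
Correction k=4: B_{8}/8! · (f^{(7)}(36) − f^{(7)}(12)) = −1/1209600 · (2.39633e-09 − 6.06874e-09) = 3.03605e-15.

S_4 ≈ 257.644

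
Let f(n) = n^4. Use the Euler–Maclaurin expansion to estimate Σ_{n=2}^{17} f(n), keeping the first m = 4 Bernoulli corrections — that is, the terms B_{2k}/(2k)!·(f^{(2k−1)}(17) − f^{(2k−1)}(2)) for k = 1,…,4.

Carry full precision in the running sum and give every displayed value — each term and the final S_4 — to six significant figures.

S_4 ≈ 327368

The integral term ∫_2^17 x^4 dx = 283965.
½[f(2) + f(17)] = ½[16.0000 + 83521.0] = 41768.5.
So far: 325734.
k=1: B_{2}/(2)! × [f^{(1)}(17) − f^{(1)}(2)] = 1/12 × (19652.0 − 32.0000) = 1635.00.
Running total after k=1: 327368.
k=2: B_{4}/(4)! × [f^{(3)}(17) − f^{(3)}(2)] = −1/720 × (408.000 − 48.0000) = -0.500000.
Running total after k=2: 327368.
k=3: B_{6}/(6)! × [f^{(5)}(17) − f^{(5)}(2)] = 1/30240 × (0.00000 − 0.00000) = 0.00000.
Running total after k=3: 327368.
k=4: B_{8}/(8)! × [f^{(7)}(17) − f^{(7)}(2)] = −1/1209600 × (0.00000 − 0.00000) = 0.00000.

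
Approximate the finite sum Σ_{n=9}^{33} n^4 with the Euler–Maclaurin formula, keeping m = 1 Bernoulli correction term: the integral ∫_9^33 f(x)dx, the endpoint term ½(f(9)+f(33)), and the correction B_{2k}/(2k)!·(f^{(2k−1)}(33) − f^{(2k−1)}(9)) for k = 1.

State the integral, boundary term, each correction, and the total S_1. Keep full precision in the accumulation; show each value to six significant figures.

S_1 ≈ 8.42325e+06

Integral: ∫_9^33 x^4 dx = 7.81527e+06.
Endpoint term: (f(9) + f(33))/2 = (6561.00 + 1.18592e+06)/2 = 596241.
Integral + boundary = 8.41151e+06.
Order-1 term: 1/12 · (143748 − 2916.00) = 11736.0.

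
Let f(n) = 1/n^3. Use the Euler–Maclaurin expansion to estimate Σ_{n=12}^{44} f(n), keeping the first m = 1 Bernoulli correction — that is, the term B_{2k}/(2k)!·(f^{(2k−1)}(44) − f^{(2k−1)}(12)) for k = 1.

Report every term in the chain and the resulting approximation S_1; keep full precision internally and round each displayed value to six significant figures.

S_1 ≈ 0.00352117

Integral: ∫_12^44 1/x^3 dx = 0.00321396.
Endpoint term: (f(12) + f(44))/2 = (0.000578704 + 1.17393e-05)/2 = 0.000295221.
Integral + boundary = 0.00350918.
k=1: B_{2}/(2)! × [f^{(1)}(44) − f^{(1)}(12)] = 1/12 × (-8.00406e-07 − (-0.000144676)) = 1.19896e-05.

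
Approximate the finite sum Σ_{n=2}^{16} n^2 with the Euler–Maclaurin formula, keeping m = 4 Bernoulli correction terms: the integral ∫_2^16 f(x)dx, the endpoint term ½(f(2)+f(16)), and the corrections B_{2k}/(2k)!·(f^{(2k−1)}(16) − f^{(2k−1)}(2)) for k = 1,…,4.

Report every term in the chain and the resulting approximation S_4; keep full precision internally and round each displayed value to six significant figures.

S_4 ≈ 1495.00

Integral: ∫_2^16 x^2 dx = 1362.67.
Endpoint term: (f(2) + f(16))/2 = (4.00000 + 256.000)/2 = 130.000.
Integral + boundary = 1492.67.
k=1: B_{2}/(2)! × [f^{(1)}(16) − f^{(1)}(2)] = 1/12 × (32.0000 − 4.00000) = 2.33333.
Partial sum through k=1: 1495.00.
k=2: B_{4}/(4)! × [f^{(3)}(16) − f^{(3)}(2)] = −1/720 × (0.00000 − 0.00000) = 0.00000.
Partial sum through k=2: 1495.00.
k=3: B_{6}/(6)! × [f^{(5)}(16) − f^{(5)}(2)] = 1/30240 × (0.00000 − 0.00000) = 0.00000.
Partial sum through k=3: 1495.00.
k=4: B_{8}/(8)! × [f^{(7)}(16) − f^{(7)}(2)] = −1/1209600 × (0.00000 − 0.00000) = 0.00000.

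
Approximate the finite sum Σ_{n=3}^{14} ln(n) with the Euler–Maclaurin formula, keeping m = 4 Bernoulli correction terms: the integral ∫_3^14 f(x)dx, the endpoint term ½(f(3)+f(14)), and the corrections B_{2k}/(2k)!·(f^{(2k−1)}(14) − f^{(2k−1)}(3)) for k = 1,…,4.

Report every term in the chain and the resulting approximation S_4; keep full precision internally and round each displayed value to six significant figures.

S_4 ≈ 24.4981

∫_3^14 ln(x) dx evaluates to 22.6510.
½[f(3) + f(14)] = ½[1.09861 + 2.63906] = 1.86883.
Running total after boundary: 24.5198.
Correction k=1: B_{2}/2! · (f^{(1)}(14) − f^{(1)}(3)) = 1/12 · (0.0714286 − 0.333333) = -0.0218254.
Running total after k=1: 24.4980.
Correction k=2: B_{4}/4! · (f^{(3)}(14) − f^{(3)}(3)) = −1/720 · (0.000728863 − 0.0740741) = 0.000101868.
Running total after k=2: 24.4981.
Correction k=3: B_{6}/6! · (f^{(5)}(14) − f^{(5)}(3)) = 1/30240 · (4.46243e-05 − 0.0987654) = -3.26458e-06.
Running total after k=3: 24.4981.
Correction k=4: B_{8}/8! · (f^{(7)}(14) − f^{(7)}(3)) = −1/1209600 · (6.83024e-06 − 0.329218) = 2.72165e-07.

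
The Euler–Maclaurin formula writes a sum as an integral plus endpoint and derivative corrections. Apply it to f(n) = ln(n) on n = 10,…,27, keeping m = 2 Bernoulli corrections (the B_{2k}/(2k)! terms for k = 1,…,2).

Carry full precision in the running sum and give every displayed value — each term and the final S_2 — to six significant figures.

S_2 ≈ 51.7557

The integral term ∫_10^27 ln(x) dx = 48.9617.
½[f(10) + f(27)] = ½[2.30259 + 3.29584] = 2.79921.
Integral + boundary = 51.7610.
Correction k=1: B_{2}/2! · (f^{(1)}(27) − f^{(1)}(10)) = 1/12 · (0.0370370 − 0.100000) = -0.00524691.
Partial sum through k=1: 51.7557.
Correction k=2: B_{4}/4! · (f^{(3)}(27) − f^{(3)}(10)) = −1/720 · (0.000101611 − 0.00200000) = 2.63665e-06.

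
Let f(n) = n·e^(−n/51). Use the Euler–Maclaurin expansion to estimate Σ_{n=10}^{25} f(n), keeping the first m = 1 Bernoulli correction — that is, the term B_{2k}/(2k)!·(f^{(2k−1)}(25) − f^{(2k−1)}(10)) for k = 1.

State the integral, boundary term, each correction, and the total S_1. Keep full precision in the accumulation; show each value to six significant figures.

S_1 ≈ 194.742

The integral term ∫_10^25 x·e^(−x/51) dx = 183.005.
½[f(10) + f(25)] = ½[8.21948 + 15.3127] = 11.7661.
Running total after boundary: 194.771.
Order-1 term: 1/12 · (0.312258 − 0.660782) = -0.0290436.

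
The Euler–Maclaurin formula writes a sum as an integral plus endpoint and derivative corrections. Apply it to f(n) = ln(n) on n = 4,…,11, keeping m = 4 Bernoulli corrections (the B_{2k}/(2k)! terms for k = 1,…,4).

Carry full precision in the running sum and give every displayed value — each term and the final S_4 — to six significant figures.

S_4 ≈ 15.7105

The integral term ∫_4^11 ln(x) dx = 13.8317.
Boundary: ½(f(4) + f(11)) = ½(1.38629 + 2.39790) = 1.89209.
Running total after boundary: 15.7238.
k=1: B_{2}/(2)! × [f^{(1)}(11) − f^{(1)}(4)] = 1/12 × (0.0909091 − 0.250000) = -0.0132576.
After k=1: 15.7105.
k=2: B_{4}/(4)! × [f^{(3)}(11) − f^{(3)}(4)] = −1/720 × (0.00150263 − 0.0312500) = 4.13158e-05.
After k=2: 15.7105.
k=3: B_{6}/(6)! × [f^{(5)}(11) − f^{(5)}(4)] = 1/30240 × (0.000149021 − 0.0234375) = -7.70122e-07.
After k=3: 15.7105.
k=4: B_{8}/(8)! × [f^{(7)}(11) − f^{(7)}(4)] = −1/1209600 × (3.69474e-05 − 0.0439453) = 3.62999e-08.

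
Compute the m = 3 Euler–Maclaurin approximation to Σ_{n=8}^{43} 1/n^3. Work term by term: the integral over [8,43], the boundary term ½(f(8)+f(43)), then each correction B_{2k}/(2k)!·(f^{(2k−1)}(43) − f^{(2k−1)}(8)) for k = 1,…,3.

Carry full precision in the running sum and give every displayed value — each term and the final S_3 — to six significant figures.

∫_8^43 1/x^3 dx evaluates to 0.00754208.
Boundary: ½(f(8) + f(43)) = ½(0.00195312 + 1.25775e-05) = 0.000982851.
So far: 0.00852493.
k=1: B_{2}/(2)! × [f^{(1)}(43) − f^{(1)}(8)] = 1/12 × (-8.77501e-07 − (-0.000732422)) = 6.09620e-05.
Running total after k=1: 0.00858590.
k=2: B_{4}/(4)! × [f^{(3)}(43) − f^{(3)}(8)] = −1/720 × (-9.49162e-09 − (-0.000228882)) = -3.17878e-07.
Running total after k=2: 0.00858558.
k=3: B_{6}/(6)! × [f^{(5)}(43) − f^{(5)}(8)] = 1/30240 × (-2.15602e-10 − (-0.000150204)) = 4.96705e-09.

S_3 ≈ 0.00858558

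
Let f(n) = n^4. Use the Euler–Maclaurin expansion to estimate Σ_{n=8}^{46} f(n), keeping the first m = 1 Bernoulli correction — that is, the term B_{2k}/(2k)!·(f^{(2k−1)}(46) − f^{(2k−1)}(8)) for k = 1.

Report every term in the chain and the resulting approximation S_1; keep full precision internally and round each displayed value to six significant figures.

S_1 ≈ 4.34591e+07

The integral term ∫_8^46 x^4 dx = 4.11860e+07.
½[f(8) + f(46)] = ½[4096.00 + 4.47746e+06] = 2.24078e+06.
So far: 4.34268e+07.
k=1: B_{2}/(2)! × [f^{(1)}(46) − f^{(1)}(8)] = 1/12 × (389344 − 2048.00) = 32274.7.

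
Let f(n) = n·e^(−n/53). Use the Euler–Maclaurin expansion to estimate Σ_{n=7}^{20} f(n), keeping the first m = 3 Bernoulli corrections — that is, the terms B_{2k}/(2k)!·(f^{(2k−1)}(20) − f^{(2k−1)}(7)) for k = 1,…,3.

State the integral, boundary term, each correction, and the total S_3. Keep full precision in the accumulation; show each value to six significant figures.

S_3 ≈ 143.592

Integral: ∫_7^20 x·e^(−x/53) dx = 133.696.
Endpoint term: (f(7) + f(20))/2 = (6.13392 + 13.7134)/2 = 9.92366.
Integral + boundary = 143.620.
k=1: B_{2}/(2)! × [f^{(1)}(20) − f^{(1)}(7)] = 1/12 × (0.426927 − 0.760540) = -0.0278011.
Partial sum through k=1: 143.592.
k=2: B_{4}/(4)! × [f^{(3)}(20) − f^{(3)}(7)] = −1/720 × (0.000640181 − 0.000894657) = 3.53439e-07.
Partial sum through k=2: 143.592.
k=3: B_{6}/(6)! × [f^{(5)}(20) − f^{(5)}(7)] = 1/30240 × (4.01700e-07 − 5.40606e-07) = -4.59344e-12.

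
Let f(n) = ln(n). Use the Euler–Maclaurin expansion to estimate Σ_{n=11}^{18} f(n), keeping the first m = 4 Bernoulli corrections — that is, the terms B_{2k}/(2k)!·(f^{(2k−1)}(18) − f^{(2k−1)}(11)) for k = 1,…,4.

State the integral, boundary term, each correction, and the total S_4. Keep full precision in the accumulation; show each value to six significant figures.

Integral: ∫_11^18 ln(x) dx = 18.6498.
Endpoint term: (f(11) + f(18))/2 = (2.39790 + 2.89037)/2 = 2.64413.
So far: 21.2940.
k=1: B_{2}/(2)! × [f^{(1)}(18) − f^{(1)}(11)] = 1/12 × (0.0555556 − 0.0909091) = -0.00294613.
After k=1: 21.2910.
k=2: B_{4}/(4)! × [f^{(3)}(18) − f^{(3)}(11)] = −1/720 × (0.000342936 − 0.00150263) = 1.61069e-06.
After k=2: 21.2910.
k=3: B_{6}/(6)! × [f^{(5)}(18) − f^{(5)}(11)] = 1/30240 × (1.27013e-05 − 0.000149021) = -4.50793e-09.
After k=3: 21.2910.
k=4: B_{8}/(8)! × [f^{(7)}(18) − f^{(7)}(11)] = −1/1209600 × (1.17605e-06 − 3.69474e-05) = 2.95729e-11.

S_4 ≈ 21.2910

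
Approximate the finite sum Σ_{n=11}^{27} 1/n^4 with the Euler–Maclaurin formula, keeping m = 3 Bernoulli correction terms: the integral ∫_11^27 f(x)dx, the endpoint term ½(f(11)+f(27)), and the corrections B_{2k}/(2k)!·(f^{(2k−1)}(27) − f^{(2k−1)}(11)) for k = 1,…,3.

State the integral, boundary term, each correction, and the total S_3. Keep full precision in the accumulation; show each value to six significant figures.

S_3 ≈ 0.000270633

The integral term ∫_11^27 1/x^4 dx = 0.000233503.
½[f(11) + f(27)] = ½[6.83013e-05 + 1.88168e-06] = 3.50915e-05.
Running total after boundary: 0.000268595.
Order-1 term: 1/12 · (-2.78767e-07 − (-2.48369e-05)) = 2.04651e-06.
Partial sum through k=1: 0.000270641.
Order-2 term: −1/720 · (-1.14719e-08 − (-6.15790e-06)) = -8.53670e-09.
Partial sum through k=2: 0.000270633.
Order-3 term: 1/30240 · (-8.81242e-10 − (-2.84994e-06)) = 9.42148e-11.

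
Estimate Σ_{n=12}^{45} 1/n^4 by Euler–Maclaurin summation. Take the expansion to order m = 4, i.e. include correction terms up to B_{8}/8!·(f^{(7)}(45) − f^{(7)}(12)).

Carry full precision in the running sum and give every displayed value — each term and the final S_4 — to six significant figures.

∫_12^45 1/x^4 dx evaluates to 0.000189243.
½[f(12) + f(45)] = ½[4.82253e-05 + 2.43865e-07] = 2.42346e-05.
Running total after boundary: 0.000213478.
Order-1 term: 1/12 · (-2.16769e-08 − (-1.60751e-05)) = 1.33779e-06.
Running total after k=1: 0.000214816.
Order-2 term: −1/720 · (-3.21139e-10 − (-3.34898e-06)) = -4.65091e-09.
Running total after k=2: 0.000214811.
Order-3 term: 1/30240 · (-8.88089e-12 − (-1.30238e-06)) = 4.30679e-11.
Running total after k=3: 0.000214811.
Order-4 term: −1/1209600 · (-3.94706e-13 − (-8.13988e-07)) = -6.72940e-13.

S_4 ≈ 0.000214811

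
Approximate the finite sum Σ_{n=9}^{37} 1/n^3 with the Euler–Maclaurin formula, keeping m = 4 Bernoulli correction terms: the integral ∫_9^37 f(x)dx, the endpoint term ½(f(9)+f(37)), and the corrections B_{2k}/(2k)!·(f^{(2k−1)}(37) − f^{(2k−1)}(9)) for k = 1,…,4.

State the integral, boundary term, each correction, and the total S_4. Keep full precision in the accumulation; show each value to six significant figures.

S_4 ≈ 0.00654117

The integral term ∫_9^37 1/x^3 dx = 0.00580761.
Boundary: ½(f(9) + f(37)) = ½(0.00137174 + 1.97422e-05) = 0.000695742.
Integral + boundary = 0.00650335.
Correction k=1: B_{2}/2! · (f^{(1)}(37) − f^{(1)}(9)) = 1/12 · (-1.60072e-06 − (-0.000457247)) = 3.79706e-05.
After k=1: 0.00654132.
Correction k=2: B_{4}/4! · (f^{(3)}(37) − f^{(3)}(9)) = −1/720 · (-2.33852e-08 − (-0.000112901)) = -1.56774e-07.
After k=2: 0.00654117.
Correction k=3: B_{6}/6! · (f^{(5)}(37) − f^{(5)}(9)) = 1/30240 · (-7.17442e-10 − (-5.85410e-05)) = 1.93586e-09.
After k=3: 0.00654117.
Correction k=4: B_{8}/8! · (f^{(7)}(37) − f^{(7)}(9)) = −1/1209600 · (-3.77325e-11 − (-5.20365e-05)) = -4.30195e-11.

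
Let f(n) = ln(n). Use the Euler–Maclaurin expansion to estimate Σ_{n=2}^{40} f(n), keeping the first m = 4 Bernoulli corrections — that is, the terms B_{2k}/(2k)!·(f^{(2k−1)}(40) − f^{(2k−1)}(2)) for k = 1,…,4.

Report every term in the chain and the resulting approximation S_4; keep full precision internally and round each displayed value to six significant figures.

S_4 ≈ 110.321

The integral term ∫_2^40 ln(x) dx = 108.169.
½[f(2) + f(40)] = ½[0.693147 + 3.68888] = 2.19101.
Running total after boundary: 110.360.
k=1: B_{2}/(2)! × [f^{(1)}(40) − f^{(1)}(2)] = 1/12 × (0.0250000 − 0.500000) = -0.0395833.
Partial sum through k=1: 110.320.
k=2: B_{4}/(4)! × [f^{(3)}(40) − f^{(3)}(2)] = −1/720 × (3.12500e-05 − 0.250000) = 0.000347179.
Partial sum through k=2: 110.321.
k=3: B_{6}/(6)! × [f^{(5)}(40) − f^{(5)}(2)] = 1/30240 × (2.34375e-07 − 0.750000) = -2.48016e-05.
Partial sum through k=3: 110.321.
k=4: B_{8}/(8)! × [f^{(7)}(40) − f^{(7)}(2)] = −1/1209600 × (4.39453e-09 − 5.62500) = 4.65030e-06.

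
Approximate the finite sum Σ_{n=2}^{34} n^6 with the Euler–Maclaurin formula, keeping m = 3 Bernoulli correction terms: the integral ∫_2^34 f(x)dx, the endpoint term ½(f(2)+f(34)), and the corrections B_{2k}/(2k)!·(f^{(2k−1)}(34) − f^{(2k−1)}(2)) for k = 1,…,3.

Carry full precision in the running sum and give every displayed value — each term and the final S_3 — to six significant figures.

The integral term ∫_2^34 x^6 dx = 7.50334e+09.
½[f(2) + f(34)] = ½[64.0000 + 1.54480e+09] = 7.72402e+08.
Integral + boundary = 8.27574e+09.
Order-1 term: 1/12 · (2.72613e+08 − 192.000) = 2.27177e+07.
Running total after k=1: 8.29846e+09.
Order-2 term: −1/720 · (4.71648e+06 − 960.000) = -6549.33.
Running total after k=2: 8.29845e+09.
Order-3 term: 1/30240 · (24480.0 − 1440.00) = 0.761905.

S_3 ≈ 8.29845e+09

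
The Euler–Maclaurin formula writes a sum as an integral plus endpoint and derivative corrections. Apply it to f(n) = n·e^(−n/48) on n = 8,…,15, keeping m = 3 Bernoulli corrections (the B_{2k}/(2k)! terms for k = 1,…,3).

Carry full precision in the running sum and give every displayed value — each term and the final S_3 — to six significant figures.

S_3 ≈ 71.7934

∫_8^15 x·e^(−x/48) dx evaluates to 62.9372.
½[f(8) + f(15)] = ½[6.77185 + 10.9742] = 8.87304.
So far: 71.8103.
k=1: B_{2}/(2)! × [f^{(1)}(15) − f^{(1)}(8)] = 1/12 × (0.502986 − 0.705401) = -0.0168680.
Partial sum through k=1: 71.7934.
k=2: B_{4}/(4)! × [f^{(3)}(15) − f^{(3)}(8)] = −1/720 × (0.000853393 − 0.00104096) = 2.60506e-07.
Partial sum through k=2: 71.7934.
k=3: B_{6}/(6)! × [f^{(5)}(15) − f^{(5)}(8)] = 1/30240 × (6.46040e-07 − 7.70725e-07) = -4.12318e-12.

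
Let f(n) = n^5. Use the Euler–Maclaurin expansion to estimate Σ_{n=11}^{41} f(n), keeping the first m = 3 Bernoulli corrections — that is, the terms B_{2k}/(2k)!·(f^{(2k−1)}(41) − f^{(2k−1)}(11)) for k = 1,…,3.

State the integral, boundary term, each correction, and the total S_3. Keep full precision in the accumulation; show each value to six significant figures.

S_3 ≈ 8.50569e+08

∫_11^41 x^5 dx evaluates to 7.91389e+08.
Endpoint term: (f(11) + f(41))/2 = (161051 + 1.15856e+08)/2 = 5.80086e+07.
Integral + boundary = 8.49397e+08.
Order-1 term: 1/12 · (1.41288e+07 − 73205.0) = 1.17130e+06.
Partial sum through k=1: 8.50569e+08.
Order-2 term: −1/720 · (100860 − 7260.00) = -130.000.
Partial sum through k=2: 8.50569e+08.
Order-3 term: 1/30240 · (120.000 − 120.000) = 0.00000.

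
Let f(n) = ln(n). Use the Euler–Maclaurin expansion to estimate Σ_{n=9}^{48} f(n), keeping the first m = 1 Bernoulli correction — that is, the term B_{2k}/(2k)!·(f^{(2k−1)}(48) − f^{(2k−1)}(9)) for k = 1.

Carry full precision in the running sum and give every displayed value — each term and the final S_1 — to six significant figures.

S_1 ≈ 130.069

∫_9^48 ln(x) dx evaluates to 127.043.
½[f(9) + f(48)] = ½[2.19722 + 3.87120] = 3.03421.
Running total after boundary: 130.077.
k=1: B_{2}/(2)! × [f^{(1)}(48) − f^{(1)}(9)] = 1/12 × (0.0208333 − 0.111111) = -0.00752315.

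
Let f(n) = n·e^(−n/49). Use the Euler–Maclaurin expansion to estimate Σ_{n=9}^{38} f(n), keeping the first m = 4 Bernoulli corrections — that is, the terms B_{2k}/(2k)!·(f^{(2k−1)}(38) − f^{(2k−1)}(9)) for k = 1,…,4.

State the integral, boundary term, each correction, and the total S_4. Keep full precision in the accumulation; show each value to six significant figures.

S_4 ≈ 414.601

Integral: ∫_9^38 x·e^(−x/49) dx = 402.155.
Endpoint term: (f(9) + f(38))/2 = (7.48987 + 17.4978)/2 = 12.4938.
So far: 414.649.
Order-1 term: 1/12 · (0.103371 − 0.679353) = -0.0479985.
Partial sum through k=1: 414.601.
Order-2 term: −1/720 · (0.000426617 − 0.000976163) = 7.63258e-07.
Partial sum through k=2: 414.601.
Order-3 term: 1/30240 · (3.37435e-07 − 6.95286e-07) = -1.18337e-11.
Partial sum through k=3: 414.601.
Order-4 term: −1/1209600 · (2.07075e-10 − 4.09832e-10) = 1.67623e-16.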